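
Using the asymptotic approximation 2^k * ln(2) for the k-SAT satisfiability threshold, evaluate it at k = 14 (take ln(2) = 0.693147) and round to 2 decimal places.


Using the asymptotic formula: threshold ~ 2^k * ln(2).
2^14 = 16384.
16384 * 0.693147 = 11356.52.

11356.52


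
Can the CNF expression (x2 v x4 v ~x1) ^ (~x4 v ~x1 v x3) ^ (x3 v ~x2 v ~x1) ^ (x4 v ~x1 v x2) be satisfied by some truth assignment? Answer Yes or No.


Check all 16 possible truth assignments.
Number of satisfying assignments found: 11.
The formula is satisfiable.

Yes


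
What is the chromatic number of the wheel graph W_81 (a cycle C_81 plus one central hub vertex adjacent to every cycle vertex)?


W_81 consists of the cycle C_81 together with a hub vertex adjacent to every cycle vertex.
The cycle C_81 needs 3 colors (odd cycle -> 3).
The hub is adjacent to every cycle vertex, so it must receive a new color distinct from all of them.
Chromatic number = 3 + 1 = 4.

4


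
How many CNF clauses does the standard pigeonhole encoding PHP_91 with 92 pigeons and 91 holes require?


The PHP encoding has two parts:
1) At-least-one-hole clauses: 92 (one per pigeon, each with 91 literals).
2) At-most-one-pigeon-per-hole clauses: 91 holes * C(92,2) = 91 * 4186 = 380926.
Total clauses = 92 + 380926 = 381018.

381018


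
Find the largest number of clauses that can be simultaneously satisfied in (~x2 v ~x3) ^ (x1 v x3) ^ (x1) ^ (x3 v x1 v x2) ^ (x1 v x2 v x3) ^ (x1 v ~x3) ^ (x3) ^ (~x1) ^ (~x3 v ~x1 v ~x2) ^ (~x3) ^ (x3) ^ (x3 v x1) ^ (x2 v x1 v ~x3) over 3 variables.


Enumerate all 8 truth assignments.
For each, count how many of the 13 clauses are satisfied.
The formula is not fully satisfiable, so the maximum is below 13.
Maximum simultaneously satisfiable clauses = 11.

11


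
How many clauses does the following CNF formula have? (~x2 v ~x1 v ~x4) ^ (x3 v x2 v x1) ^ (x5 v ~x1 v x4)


Each group enclosed in parentheses joined by ^ is one clause.
Counting the conjuncts: 3 clauses.

3


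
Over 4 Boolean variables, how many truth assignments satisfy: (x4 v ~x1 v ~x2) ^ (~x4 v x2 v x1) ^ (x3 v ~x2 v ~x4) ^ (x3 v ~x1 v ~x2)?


Enumerate all 16 truth assignments over 4 variables.
Test each against every clause.
Satisfying assignments found: 10.

10


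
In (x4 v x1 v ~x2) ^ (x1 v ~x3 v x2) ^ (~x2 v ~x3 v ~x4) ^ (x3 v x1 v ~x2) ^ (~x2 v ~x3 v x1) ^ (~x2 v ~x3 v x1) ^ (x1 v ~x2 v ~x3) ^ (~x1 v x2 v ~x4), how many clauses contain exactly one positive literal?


A definite clause has exactly one positive literal.
Clause 1: 2 positive -> not definite
Clause 2: 2 positive -> not definite
Clause 3: 0 positive -> not definite
Clause 4: 2 positive -> not definite
Clause 5: 1 positive -> definite
Clause 6: 1 positive -> definite
Clause 7: 1 positive -> definite
Clause 8: 1 positive -> definite
Definite clause count = 4.

4


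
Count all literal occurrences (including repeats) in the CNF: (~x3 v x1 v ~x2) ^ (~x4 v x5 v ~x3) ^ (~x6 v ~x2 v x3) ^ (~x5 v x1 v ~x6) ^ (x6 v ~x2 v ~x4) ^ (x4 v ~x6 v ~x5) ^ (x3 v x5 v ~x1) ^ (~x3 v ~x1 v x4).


Clause lengths: 3, 3, 3, 3, 3, 3, 3, 3.
Sum = 3 + 3 + 3 + 3 + 3 + 3 + 3 + 3 = 24.

24


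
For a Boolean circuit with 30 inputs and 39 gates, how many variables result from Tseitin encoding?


The Tseitin transformation introduces one auxiliary variable per gate.
Total variables = inputs + gates = 30 + 39 = 69.

69


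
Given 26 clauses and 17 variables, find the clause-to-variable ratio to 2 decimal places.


Clause-to-variable ratio = clauses / variables.
26 / 17 = 1.53.

1.53


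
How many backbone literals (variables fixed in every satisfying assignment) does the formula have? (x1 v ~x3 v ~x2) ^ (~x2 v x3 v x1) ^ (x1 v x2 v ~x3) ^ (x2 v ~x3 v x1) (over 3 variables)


Find all satisfying assignments: 5 model(s).
Check which variables have the same value in every model.
No variable is fixed across all models.
Backbone size = 0.

0


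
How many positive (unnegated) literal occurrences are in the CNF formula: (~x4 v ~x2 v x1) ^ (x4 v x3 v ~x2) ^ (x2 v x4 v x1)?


Scan each clause for unnegated literals.
Clause 1: 1 positive; Clause 2: 2 positive; Clause 3: 3 positive.
Total positive literal occurrences = 6.

6


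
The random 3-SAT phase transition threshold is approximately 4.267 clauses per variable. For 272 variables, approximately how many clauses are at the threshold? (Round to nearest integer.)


The 3-SAT phase transition occurs at approximately 4.267 clauses per variable.
m = 4.267 * 272 = 1160.624.
Rounded to nearest integer: 1161.

1161


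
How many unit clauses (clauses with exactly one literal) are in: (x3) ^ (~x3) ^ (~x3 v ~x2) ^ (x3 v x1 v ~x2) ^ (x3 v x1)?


A unit clause contains exactly one literal.
Unit clauses found: (x3), (~x3).
Count = 2.

2


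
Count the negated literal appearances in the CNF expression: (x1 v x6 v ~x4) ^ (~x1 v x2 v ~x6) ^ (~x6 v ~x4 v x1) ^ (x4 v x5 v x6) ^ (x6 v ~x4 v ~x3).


Scan each clause for negated literals.
Clause 1: 1 negative; Clause 2: 2 negative; Clause 3: 2 negative; Clause 4: 0 negative; Clause 5: 2 negative.
Total negative literal occurrences = 7.

7


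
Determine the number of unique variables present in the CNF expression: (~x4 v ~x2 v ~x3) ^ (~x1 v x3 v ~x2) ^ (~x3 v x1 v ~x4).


Identify each distinct variable in the formula.
Variables found: x1, x2, x3, x4.
Total distinct variables = 4.

4


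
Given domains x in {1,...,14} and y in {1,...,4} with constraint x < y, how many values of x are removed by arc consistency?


For the constraint x < y, x needs a supporting value in y's domain.
x can be at most 3 (one less than y's maximum).
Valid x values from domain: 3 out of 14.
Pruned = 14 - 3 = 11.

11


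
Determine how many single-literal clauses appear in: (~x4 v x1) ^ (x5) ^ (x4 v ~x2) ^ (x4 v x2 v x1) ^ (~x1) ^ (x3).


A unit clause contains exactly one literal.
Unit clauses found: (x5), (~x1), (x3).
Count = 3.

3


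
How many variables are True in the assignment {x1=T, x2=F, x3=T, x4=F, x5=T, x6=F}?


The weight is the number of variables assigned True.
True variables: x1, x3, x5.
Weight = 3.

3


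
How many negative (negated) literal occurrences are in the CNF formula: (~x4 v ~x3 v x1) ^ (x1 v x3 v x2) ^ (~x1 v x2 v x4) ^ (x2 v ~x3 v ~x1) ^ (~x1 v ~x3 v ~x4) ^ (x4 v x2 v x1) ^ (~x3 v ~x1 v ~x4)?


Scan each clause for negated literals.
Clause 1: 2 negative; Clause 2: 0 negative; Clause 3: 1 negative; Clause 4: 2 negative; Clause 5: 3 negative; Clause 6: 0 negative; Clause 7: 3 negative.
Total negative literal occurrences = 11.

11


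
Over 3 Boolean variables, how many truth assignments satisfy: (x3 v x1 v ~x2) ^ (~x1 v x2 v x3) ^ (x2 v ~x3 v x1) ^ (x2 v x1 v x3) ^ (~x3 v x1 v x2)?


Enumerate all 8 truth assignments over 3 variables.
Test each against every clause.
Satisfying assignments found: 4.

4


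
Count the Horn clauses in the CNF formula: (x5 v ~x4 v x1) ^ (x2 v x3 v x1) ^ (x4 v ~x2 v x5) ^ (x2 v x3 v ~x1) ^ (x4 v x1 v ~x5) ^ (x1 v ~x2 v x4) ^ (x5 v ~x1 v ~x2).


A Horn clause has at most one positive literal.
Clause 1: 2 positive lit(s) -> not Horn
Clause 2: 3 positive lit(s) -> not Horn
Clause 3: 2 positive lit(s) -> not Horn
Clause 4: 2 positive lit(s) -> not Horn
Clause 5: 2 positive lit(s) -> not Horn
Clause 6: 2 positive lit(s) -> not Horn
Clause 7: 1 positive lit(s) -> Horn
Total Horn clauses = 1.

1


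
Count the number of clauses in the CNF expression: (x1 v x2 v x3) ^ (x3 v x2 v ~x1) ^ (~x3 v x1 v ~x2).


Each group enclosed in parentheses joined by ^ is one clause.
Counting the conjuncts: 3 clauses.

3


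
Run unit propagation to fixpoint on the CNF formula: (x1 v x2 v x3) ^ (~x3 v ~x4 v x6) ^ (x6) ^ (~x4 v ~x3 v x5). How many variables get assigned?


Unit propagation repeatedly assigns the literal in any unit clause, then simplifies.
Assignments in order: x6 = T.
No further unit clauses remain.
Total variables assigned = 1.

1


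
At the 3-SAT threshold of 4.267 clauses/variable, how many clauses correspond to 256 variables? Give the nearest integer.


The 3-SAT phase transition occurs at approximately 4.267 clauses per variable.
m = 4.267 * 256 = 1092.352.
Rounded to nearest integer: 1092.

1092


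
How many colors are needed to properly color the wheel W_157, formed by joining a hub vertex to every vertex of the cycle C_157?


W_157 consists of the cycle C_157 together with a hub vertex adjacent to every cycle vertex.
The cycle C_157 needs 3 colors (odd cycle -> 3).
The hub is adjacent to every cycle vertex, so it must receive a new color distinct from all of them.
Chromatic number = 3 + 1 = 4.

4


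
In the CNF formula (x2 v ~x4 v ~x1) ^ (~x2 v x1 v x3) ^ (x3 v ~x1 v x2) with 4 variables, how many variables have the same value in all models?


Find all satisfying assignments: 11 model(s).
Check which variables have the same value in every model.
No variable is fixed across all models.
Backbone size = 0.

0


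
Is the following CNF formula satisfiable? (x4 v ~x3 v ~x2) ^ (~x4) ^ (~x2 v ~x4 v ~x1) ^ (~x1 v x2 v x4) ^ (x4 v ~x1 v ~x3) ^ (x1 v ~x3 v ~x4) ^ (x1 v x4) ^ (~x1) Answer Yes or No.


Check all 16 possible truth assignments.
Number of satisfying assignments found: 0.
The formula is unsatisfiable.

No


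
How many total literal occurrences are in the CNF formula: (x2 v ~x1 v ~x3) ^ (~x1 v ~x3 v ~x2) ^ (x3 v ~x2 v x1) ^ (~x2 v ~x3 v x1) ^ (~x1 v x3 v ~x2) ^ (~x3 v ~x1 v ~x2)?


Clause lengths: 3, 3, 3, 3, 3, 3.
Sum = 3 + 3 + 3 + 3 + 3 + 3 = 18.

18


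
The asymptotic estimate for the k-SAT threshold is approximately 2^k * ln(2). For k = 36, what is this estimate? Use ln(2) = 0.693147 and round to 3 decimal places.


Using the asymptotic formula: threshold ~ 2^k * ln(2).
2^36 = 68719476736.
68719476736 * 0.693147 = 47632699141.128.

47632699141.128


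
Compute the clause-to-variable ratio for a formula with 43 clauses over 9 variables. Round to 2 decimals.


Clause-to-variable ratio = clauses / variables.
43 / 9 = 4.78.

4.78


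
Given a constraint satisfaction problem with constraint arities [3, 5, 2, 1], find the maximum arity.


The arities are: 3, 5, 2, 1.
Scan for the maximum value.
Maximum arity = 5.

5


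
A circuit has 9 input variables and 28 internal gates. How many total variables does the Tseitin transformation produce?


The Tseitin transformation introduces one auxiliary variable per gate.
Total variables = inputs + gates = 9 + 28 = 37.

37


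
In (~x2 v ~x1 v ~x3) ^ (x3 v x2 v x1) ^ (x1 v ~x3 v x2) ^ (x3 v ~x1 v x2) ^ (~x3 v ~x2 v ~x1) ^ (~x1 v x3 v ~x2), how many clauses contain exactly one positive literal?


A definite clause has exactly one positive literal.
Clause 1: 0 positive -> not definite
Clause 2: 3 positive -> not definite
Clause 3: 2 positive -> not definite
Clause 4: 2 positive -> not definite
Clause 5: 0 positive -> not definite
Clause 6: 1 positive -> definite
Definite clause count = 1.

1


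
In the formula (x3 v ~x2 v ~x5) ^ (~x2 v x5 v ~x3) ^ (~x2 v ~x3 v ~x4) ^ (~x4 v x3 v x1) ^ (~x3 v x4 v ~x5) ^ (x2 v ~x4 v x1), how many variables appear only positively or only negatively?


A pure literal appears in only one polarity across all clauses.
Pure literals: x1 (positive only).
Count = 1.

1


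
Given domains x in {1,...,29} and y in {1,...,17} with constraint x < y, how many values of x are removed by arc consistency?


For the constraint x < y, x needs a supporting value in y's domain.
x can be at most 16 (one less than y's maximum).
Valid x values from domain: 16 out of 29.
Pruned = 29 - 16 = 13.

13


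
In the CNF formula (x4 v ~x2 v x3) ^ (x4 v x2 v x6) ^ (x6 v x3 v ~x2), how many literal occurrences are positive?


Scan each clause for unnegated literals.
Clause 1: 2 positive; Clause 2: 3 positive; Clause 3: 2 positive.
Total positive literal occurrences = 7.

7


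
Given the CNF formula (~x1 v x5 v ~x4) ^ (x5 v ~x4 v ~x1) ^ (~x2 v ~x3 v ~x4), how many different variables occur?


Identify each distinct variable in the formula.
Variables found: x1, x2, x3, x4, x5.
Total distinct variables = 5.

5


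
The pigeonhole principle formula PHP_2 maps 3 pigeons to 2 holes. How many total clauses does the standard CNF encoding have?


The PHP encoding has two parts:
1) At-least-one-hole clauses: 3 (one per pigeon, each with 2 literals).
2) At-most-one-pigeon-per-hole clauses: 2 holes * C(3,2) = 2 * 3 = 6.
Total clauses = 3 + 6 = 9.

9


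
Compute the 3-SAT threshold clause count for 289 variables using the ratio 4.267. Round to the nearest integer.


The 3-SAT phase transition occurs at approximately 4.267 clauses per variable.
m = 4.267 * 289 = 1233.163.
Rounded to nearest integer: 1233.

1233


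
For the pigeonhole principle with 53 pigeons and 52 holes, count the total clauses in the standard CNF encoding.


The PHP encoding has two parts:
1) At-least-one-hole clauses: 53 (one per pigeon, each with 52 literals).
2) At-most-one-pigeon-per-hole clauses: 52 holes * C(53,2) = 52 * 1378 = 71656.
Total clauses = 53 + 71656 = 71709.

71709


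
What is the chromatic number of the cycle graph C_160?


A cycle on an even number of vertices is bipartite: alternate two colors around the cycle.
Since 160 is even, two colors suffice, and at least two are needed because the graph has edges.
Chromatic number = 2.

2


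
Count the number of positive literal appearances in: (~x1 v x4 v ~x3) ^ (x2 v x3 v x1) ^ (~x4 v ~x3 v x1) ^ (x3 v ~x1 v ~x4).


Scan each clause for unnegated literals.
Clause 1: 1 positive; Clause 2: 3 positive; Clause 3: 1 positive; Clause 4: 1 positive.
Total positive literal occurrences = 6.

6


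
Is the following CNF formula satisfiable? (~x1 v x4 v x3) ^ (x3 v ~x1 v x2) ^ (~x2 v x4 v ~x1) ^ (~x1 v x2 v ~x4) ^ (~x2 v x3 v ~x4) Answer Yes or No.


Check all 16 possible truth assignments.
Number of satisfying assignments found: 9.
The formula is satisfiable.

Yes


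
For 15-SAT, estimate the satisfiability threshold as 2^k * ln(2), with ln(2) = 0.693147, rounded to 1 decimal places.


Using the asymptotic formula: threshold ~ 2^k * ln(2).
2^15 = 32768.
32768 * 0.693147 = 22713.0.

22713.0


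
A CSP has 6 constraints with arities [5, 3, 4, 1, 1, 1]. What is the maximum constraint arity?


The arities are: 5, 3, 4, 1, 1, 1.
Scan for the maximum value.
Maximum arity = 5.

5


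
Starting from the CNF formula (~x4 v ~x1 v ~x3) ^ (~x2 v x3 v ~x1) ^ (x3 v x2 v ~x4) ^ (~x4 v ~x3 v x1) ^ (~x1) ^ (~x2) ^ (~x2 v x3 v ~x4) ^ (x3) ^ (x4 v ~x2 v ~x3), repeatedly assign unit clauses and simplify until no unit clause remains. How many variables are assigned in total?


Unit propagation repeatedly assigns the literal in any unit clause, then simplifies.
Assignments in order: x1 = F, x2 = F, x3 = T, x4 = F.
No further unit clauses remain.
Total variables assigned = 4.

4


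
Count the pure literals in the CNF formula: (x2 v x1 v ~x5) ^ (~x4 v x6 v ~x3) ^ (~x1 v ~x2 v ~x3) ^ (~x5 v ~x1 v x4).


A pure literal appears in only one polarity across all clauses.
Pure literals: x3 (negative only), x5 (negative only), x6 (positive only).
Count = 3.

3


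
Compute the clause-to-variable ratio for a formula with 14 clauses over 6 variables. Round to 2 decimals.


Clause-to-variable ratio = clauses / variables.
14 / 6 = 2.33.

2.33


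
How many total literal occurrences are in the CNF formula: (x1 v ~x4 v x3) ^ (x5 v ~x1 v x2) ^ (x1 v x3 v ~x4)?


Clause lengths: 3, 3, 3.
Sum = 3 + 3 + 3 = 9.

9


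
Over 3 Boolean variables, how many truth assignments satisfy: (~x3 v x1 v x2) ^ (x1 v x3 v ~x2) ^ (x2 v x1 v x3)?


Enumerate all 8 truth assignments over 3 variables.
Test each against every clause.
Satisfying assignments found: 5.

5


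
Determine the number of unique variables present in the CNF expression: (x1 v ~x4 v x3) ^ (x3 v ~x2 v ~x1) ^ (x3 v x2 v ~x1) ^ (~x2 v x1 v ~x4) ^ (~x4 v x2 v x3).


Identify each distinct variable in the formula.
Variables found: x1, x2, x3, x4.
Total distinct variables = 4.

4


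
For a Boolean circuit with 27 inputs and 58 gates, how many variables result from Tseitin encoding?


The Tseitin transformation introduces one auxiliary variable per gate.
Total variables = inputs + gates = 27 + 58 = 85.

85


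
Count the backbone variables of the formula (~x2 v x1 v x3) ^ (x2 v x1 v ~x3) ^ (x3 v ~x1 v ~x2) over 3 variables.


Find all satisfying assignments: 5 model(s).
Check which variables have the same value in every model.
No variable is fixed across all models.
Backbone size = 0.

0


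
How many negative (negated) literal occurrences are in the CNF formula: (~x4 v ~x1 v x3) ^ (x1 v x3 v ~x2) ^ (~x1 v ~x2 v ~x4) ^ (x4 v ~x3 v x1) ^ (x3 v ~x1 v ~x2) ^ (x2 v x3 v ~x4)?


Scan each clause for negated literals.
Clause 1: 2 negative; Clause 2: 1 negative; Clause 3: 3 negative; Clause 4: 1 negative; Clause 5: 2 negative; Clause 6: 1 negative.
Total negative literal occurrences = 10.

10


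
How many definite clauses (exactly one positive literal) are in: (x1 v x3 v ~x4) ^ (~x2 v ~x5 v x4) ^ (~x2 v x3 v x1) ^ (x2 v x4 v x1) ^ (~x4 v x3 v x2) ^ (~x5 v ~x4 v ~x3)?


A definite clause has exactly one positive literal.
Clause 1: 2 positive -> not definite
Clause 2: 1 positive -> definite
Clause 3: 2 positive -> not definite
Clause 4: 3 positive -> not definite
Clause 5: 2 positive -> not definite
Clause 6: 0 positive -> not definite
Definite clause count = 1.

1


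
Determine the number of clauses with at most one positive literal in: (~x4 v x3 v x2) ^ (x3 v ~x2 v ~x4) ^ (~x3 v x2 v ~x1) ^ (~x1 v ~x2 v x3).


A Horn clause has at most one positive literal.
Clause 1: 2 positive lit(s) -> not Horn
Clause 2: 1 positive lit(s) -> Horn
Clause 3: 1 positive lit(s) -> Horn
Clause 4: 1 positive lit(s) -> Horn
Total Horn clauses = 3.

3


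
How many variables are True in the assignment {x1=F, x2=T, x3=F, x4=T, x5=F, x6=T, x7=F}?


The weight is the number of variables assigned True.
True variables: x2, x4, x6.
Weight = 3.

3


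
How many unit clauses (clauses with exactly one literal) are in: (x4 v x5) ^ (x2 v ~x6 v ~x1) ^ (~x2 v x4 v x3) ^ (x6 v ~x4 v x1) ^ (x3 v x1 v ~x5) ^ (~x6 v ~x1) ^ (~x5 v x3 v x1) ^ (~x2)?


A unit clause contains exactly one literal.
Unit clauses found: (~x2).
Count = 1.

1


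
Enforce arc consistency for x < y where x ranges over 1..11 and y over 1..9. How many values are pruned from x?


For the constraint x < y, x needs a supporting value in y's domain.
x can be at most 8 (one less than y's maximum).
Valid x values from domain: 8 out of 11.
Pruned = 11 - 8 = 3.

3


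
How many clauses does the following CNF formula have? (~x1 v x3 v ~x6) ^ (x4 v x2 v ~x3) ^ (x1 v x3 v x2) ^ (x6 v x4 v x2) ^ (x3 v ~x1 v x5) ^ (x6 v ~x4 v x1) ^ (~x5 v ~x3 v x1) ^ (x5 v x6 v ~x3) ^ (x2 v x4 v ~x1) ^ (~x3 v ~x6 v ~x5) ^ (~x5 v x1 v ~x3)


Each group enclosed in parentheses joined by ^ is one clause.
Counting the conjuncts: 11 clauses.

11


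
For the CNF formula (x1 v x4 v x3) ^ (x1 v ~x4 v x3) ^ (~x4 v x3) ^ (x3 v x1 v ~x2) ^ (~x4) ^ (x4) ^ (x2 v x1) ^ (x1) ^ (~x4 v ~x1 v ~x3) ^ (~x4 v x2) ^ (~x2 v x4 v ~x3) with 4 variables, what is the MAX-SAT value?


Enumerate all 16 truth assignments.
For each, count how many of the 11 clauses are satisfied.
The formula is not fully satisfiable, so the maximum is below 11.
Maximum simultaneously satisfiable clauses = 10.

10


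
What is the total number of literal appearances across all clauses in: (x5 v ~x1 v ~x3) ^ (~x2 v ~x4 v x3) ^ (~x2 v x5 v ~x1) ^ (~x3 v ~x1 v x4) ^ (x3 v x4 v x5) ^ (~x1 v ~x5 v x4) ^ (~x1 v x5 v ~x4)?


Clause lengths: 3, 3, 3, 3, 3, 3, 3.
Sum = 3 + 3 + 3 + 3 + 3 + 3 + 3 = 21.

21


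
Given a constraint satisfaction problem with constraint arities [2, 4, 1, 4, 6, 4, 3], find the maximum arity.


The arities are: 2, 4, 1, 4, 6, 4, 3.
Scan for the maximum value.
Maximum arity = 6.

6


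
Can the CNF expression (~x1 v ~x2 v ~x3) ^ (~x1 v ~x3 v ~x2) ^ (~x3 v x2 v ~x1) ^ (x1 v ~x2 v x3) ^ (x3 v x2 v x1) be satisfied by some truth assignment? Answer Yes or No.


Check all 8 possible truth assignments.
Number of satisfying assignments found: 4.
The formula is satisfiable.

Yes


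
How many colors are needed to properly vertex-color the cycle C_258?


A cycle on an even number of vertices is bipartite: alternate two colors around the cycle.
Since 258 is even, two colors suffice, and at least two are needed because the graph has edges.
Chromatic number = 2.

2


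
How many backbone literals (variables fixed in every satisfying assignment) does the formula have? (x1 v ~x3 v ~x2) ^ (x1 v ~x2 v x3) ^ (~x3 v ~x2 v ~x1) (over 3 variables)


Find all satisfying assignments: 5 model(s).
Check which variables have the same value in every model.
No variable is fixed across all models.
Backbone size = 0.

0


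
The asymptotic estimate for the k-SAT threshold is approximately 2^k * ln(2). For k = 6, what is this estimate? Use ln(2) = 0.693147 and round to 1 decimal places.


Using the asymptotic formula: threshold ~ 2^k * ln(2).
2^6 = 64.
64 * 0.693147 = 44.4.

44.4


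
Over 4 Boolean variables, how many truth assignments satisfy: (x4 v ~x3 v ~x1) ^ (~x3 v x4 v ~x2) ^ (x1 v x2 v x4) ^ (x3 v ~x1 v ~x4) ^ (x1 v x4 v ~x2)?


Enumerate all 16 truth assignments over 4 variables.
Test each against every clause.
Satisfying assignments found: 8.

8


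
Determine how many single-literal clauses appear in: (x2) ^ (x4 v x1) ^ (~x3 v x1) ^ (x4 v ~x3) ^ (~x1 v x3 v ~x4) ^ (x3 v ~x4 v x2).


A unit clause contains exactly one literal.
Unit clauses found: (x2).
Count = 1.

1


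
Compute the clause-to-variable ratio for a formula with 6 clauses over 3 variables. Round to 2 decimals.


Clause-to-variable ratio = clauses / variables.
6 / 3 = 2.0.

2.0


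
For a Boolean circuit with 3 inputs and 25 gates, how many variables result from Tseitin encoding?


The Tseitin transformation introduces one auxiliary variable per gate.
Total variables = inputs + gates = 3 + 25 = 28.

28


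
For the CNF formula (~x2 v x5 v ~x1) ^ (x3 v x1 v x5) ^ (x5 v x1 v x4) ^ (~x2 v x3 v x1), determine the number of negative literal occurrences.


Scan each clause for negated literals.
Clause 1: 2 negative; Clause 2: 0 negative; Clause 3: 0 negative; Clause 4: 1 negative.
Total negative literal occurrences = 3.

3


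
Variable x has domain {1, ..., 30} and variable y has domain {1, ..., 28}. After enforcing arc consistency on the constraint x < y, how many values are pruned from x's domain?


For the constraint x < y, x needs a supporting value in y's domain.
x can be at most 27 (one less than y's maximum).
Valid x values from domain: 27 out of 30.
Pruned = 30 - 27 = 3.

3


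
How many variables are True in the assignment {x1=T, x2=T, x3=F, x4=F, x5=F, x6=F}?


The weight is the number of variables assigned True.
True variables: x1, x2.
Weight = 2.

2


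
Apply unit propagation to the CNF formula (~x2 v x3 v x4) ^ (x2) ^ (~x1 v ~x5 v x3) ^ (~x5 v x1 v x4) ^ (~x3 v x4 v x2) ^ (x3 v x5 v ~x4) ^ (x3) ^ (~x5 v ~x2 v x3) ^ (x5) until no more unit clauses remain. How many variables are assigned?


Unit propagation repeatedly assigns the literal in any unit clause, then simplifies.
Assignments in order: x2 = T, x3 = T, x5 = T.
No further unit clauses remain.
Total variables assigned = 3.

3


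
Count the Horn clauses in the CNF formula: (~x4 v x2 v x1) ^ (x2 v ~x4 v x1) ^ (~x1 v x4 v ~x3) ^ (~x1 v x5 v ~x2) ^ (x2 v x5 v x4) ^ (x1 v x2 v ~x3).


A Horn clause has at most one positive literal.
Clause 1: 2 positive lit(s) -> not Horn
Clause 2: 2 positive lit(s) -> not Horn
Clause 3: 1 positive lit(s) -> Horn
Clause 4: 1 positive lit(s) -> Horn
Clause 5: 3 positive lit(s) -> not Horn
Clause 6: 2 positive lit(s) -> not Horn
Total Horn clauses = 2.

2


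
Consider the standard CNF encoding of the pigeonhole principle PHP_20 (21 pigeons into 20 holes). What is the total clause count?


The PHP encoding has two parts:
1) At-least-one-hole clauses: 21 (one per pigeon, each with 20 literals).
2) At-most-one-pigeon-per-hole clauses: 20 holes * C(21,2) = 20 * 210 = 4200.
Total clauses = 21 + 4200 = 4221.

4221


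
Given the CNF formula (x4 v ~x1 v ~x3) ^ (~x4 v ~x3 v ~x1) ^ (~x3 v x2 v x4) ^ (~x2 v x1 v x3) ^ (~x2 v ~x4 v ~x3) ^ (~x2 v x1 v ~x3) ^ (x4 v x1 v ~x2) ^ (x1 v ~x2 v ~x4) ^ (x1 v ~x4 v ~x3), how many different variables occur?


Identify each distinct variable in the formula.
Variables found: x1, x2, x3, x4.
Total distinct variables = 4.

4


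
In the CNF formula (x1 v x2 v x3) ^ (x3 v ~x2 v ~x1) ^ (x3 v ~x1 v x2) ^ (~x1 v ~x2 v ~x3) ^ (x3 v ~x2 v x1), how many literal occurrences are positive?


Scan each clause for unnegated literals.
Clause 1: 3 positive; Clause 2: 1 positive; Clause 3: 2 positive; Clause 4: 0 positive; Clause 5: 2 positive.
Total positive literal occurrences = 8.

8


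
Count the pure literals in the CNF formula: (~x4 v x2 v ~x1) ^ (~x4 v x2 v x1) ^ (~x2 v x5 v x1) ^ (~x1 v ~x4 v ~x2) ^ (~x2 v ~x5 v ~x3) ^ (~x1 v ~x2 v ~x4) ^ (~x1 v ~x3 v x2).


A pure literal appears in only one polarity across all clauses.
Pure literals: x3 (negative only), x4 (negative only).
Count = 2.

2


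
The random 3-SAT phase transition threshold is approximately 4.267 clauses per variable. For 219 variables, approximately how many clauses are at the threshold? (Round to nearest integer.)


The 3-SAT phase transition occurs at approximately 4.267 clauses per variable.
m = 4.267 * 219 = 934.473.
Rounded to nearest integer: 934.

934


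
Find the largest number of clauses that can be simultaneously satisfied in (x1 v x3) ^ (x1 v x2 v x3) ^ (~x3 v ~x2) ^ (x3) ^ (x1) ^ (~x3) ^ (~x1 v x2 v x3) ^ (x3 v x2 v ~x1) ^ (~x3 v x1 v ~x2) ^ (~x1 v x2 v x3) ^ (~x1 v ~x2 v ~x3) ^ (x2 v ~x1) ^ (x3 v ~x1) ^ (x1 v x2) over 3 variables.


Enumerate all 8 truth assignments.
For each, count how many of the 14 clauses are satisfied.
The formula is not fully satisfiable, so the maximum is below 14.
Maximum simultaneously satisfiable clauses = 12.

12


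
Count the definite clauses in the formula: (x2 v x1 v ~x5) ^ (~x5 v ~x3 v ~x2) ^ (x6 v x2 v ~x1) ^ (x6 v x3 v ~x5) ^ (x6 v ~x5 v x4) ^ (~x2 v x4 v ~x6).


A definite clause has exactly one positive literal.
Clause 1: 2 positive -> not definite
Clause 2: 0 positive -> not definite
Clause 3: 2 positive -> not definite
Clause 4: 2 positive -> not definite
Clause 5: 2 positive -> not definite
Clause 6: 1 positive -> definite
Definite clause count = 1.

1


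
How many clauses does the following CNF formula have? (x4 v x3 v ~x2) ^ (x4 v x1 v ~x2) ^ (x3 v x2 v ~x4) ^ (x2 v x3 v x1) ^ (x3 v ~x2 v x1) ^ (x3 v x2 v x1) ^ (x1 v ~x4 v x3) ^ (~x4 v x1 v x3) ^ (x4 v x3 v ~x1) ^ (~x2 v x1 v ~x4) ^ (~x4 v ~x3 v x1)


Each group enclosed in parentheses joined by ^ is one clause.
Counting the conjuncts: 11 clauses.

11


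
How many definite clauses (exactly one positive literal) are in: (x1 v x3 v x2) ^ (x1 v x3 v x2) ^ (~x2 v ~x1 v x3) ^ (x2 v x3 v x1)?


A definite clause has exactly one positive literal.
Clause 1: 3 positive -> not definite
Clause 2: 3 positive -> not definite
Clause 3: 1 positive -> definite
Clause 4: 3 positive -> not definite
Definite clause count = 1.

1


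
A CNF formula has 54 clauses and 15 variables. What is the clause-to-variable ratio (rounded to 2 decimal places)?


Clause-to-variable ratio = clauses / variables.
54 / 15 = 3.6.

3.6


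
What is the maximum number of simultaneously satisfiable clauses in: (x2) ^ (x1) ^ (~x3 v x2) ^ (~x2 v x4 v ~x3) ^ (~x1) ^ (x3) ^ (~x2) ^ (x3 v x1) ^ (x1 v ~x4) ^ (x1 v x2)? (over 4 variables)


Enumerate all 16 truth assignments.
For each, count how many of the 10 clauses are satisfied.
The formula is not fully satisfiable, so the maximum is below 10.
Maximum simultaneously satisfiable clauses = 8.

8


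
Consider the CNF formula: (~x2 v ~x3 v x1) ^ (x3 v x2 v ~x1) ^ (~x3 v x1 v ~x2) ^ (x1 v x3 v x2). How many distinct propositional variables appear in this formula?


Identify each distinct variable in the formula.
Variables found: x1, x2, x3.
Total distinct variables = 3.

3


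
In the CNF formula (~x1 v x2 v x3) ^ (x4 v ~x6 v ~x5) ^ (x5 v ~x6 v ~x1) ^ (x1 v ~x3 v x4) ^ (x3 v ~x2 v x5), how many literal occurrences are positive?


Scan each clause for unnegated literals.
Clause 1: 2 positive; Clause 2: 1 positive; Clause 3: 1 positive; Clause 4: 2 positive; Clause 5: 2 positive.
Total positive literal occurrences = 8.

8


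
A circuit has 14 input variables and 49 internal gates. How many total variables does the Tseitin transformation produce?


The Tseitin transformation introduces one auxiliary variable per gate.
Total variables = inputs + gates = 14 + 49 = 63.

63


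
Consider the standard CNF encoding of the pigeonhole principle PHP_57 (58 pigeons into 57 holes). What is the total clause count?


The PHP encoding has two parts:
1) At-least-one-hole clauses: 58 (one per pigeon, each with 57 literals).
2) At-most-one-pigeon-per-hole clauses: 57 holes * C(58,2) = 57 * 1653 = 94221.
Total clauses = 58 + 94221 = 94279.

94279


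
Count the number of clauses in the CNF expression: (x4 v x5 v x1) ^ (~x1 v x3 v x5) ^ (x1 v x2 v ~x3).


Each group enclosed in parentheses joined by ^ is one clause.
Counting the conjuncts: 3 clauses.

3


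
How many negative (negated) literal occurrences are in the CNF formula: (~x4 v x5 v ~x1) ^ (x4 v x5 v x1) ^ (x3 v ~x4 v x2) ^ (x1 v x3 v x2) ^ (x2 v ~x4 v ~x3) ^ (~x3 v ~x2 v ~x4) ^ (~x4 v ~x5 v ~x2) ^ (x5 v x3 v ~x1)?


Scan each clause for negated literals.
Clause 1: 2 negative; Clause 2: 0 negative; Clause 3: 1 negative; Clause 4: 0 negative; Clause 5: 2 negative; Clause 6: 3 negative; Clause 7: 3 negative; Clause 8: 1 negative.
Total negative literal occurrences = 12.

12


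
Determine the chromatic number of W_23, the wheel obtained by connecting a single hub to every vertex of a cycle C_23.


W_23 consists of the cycle C_23 together with a hub vertex adjacent to every cycle vertex.
The cycle C_23 needs 3 colors (odd cycle -> 3).
The hub is adjacent to every cycle vertex, so it must receive a new color distinct from all of them.
Chromatic number = 3 + 1 = 4.

4


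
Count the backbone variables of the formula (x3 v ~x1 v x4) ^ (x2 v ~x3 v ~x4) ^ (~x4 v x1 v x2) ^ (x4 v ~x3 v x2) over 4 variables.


Find all satisfying assignments: 9 model(s).
Check which variables have the same value in every model.
No variable is fixed across all models.
Backbone size = 0.

0


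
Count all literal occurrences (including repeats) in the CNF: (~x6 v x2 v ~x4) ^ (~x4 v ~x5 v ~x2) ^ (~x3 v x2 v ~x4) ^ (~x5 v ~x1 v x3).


Clause lengths: 3, 3, 3, 3.
Sum = 3 + 3 + 3 + 3 = 12.

12


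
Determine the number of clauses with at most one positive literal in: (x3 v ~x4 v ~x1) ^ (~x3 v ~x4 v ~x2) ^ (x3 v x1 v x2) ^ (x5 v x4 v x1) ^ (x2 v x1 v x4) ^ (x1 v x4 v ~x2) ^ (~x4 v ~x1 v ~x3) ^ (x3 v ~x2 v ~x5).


A Horn clause has at most one positive literal.
Clause 1: 1 positive lit(s) -> Horn
Clause 2: 0 positive lit(s) -> Horn
Clause 3: 3 positive lit(s) -> not Horn
Clause 4: 3 positive lit(s) -> not Horn
Clause 5: 3 positive lit(s) -> not Horn
Clause 6: 2 positive lit(s) -> not Horn
Clause 7: 0 positive lit(s) -> Horn
Clause 8: 1 positive lit(s) -> Horn
Total Horn clauses = 4.

4


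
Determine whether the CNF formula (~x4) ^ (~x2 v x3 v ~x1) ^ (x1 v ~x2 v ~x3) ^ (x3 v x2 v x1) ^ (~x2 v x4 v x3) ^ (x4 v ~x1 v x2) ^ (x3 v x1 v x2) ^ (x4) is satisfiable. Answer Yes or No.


Check all 16 possible truth assignments.
Number of satisfying assignments found: 0.
The formula is unsatisfiable.

No


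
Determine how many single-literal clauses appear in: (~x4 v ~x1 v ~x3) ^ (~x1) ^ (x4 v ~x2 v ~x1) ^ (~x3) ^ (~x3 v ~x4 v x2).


A unit clause contains exactly one literal.
Unit clauses found: (~x1), (~x3).
Count = 2.

2


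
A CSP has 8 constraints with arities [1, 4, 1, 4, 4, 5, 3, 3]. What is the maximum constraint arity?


The arities are: 1, 4, 1, 4, 4, 5, 3, 3.
Scan for the maximum value.
Maximum arity = 5.

5


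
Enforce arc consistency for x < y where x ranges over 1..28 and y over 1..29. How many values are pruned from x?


For the constraint x < y, x needs a supporting value in y's domain.
x can be at most 28 (one less than y's maximum).
Valid x values from domain: 28 out of 28.
Pruned = 28 - 28 = 0.

0


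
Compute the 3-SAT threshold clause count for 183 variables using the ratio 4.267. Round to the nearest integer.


The 3-SAT phase transition occurs at approximately 4.267 clauses per variable.
m = 4.267 * 183 = 780.861.
Rounded to nearest integer: 781.

781


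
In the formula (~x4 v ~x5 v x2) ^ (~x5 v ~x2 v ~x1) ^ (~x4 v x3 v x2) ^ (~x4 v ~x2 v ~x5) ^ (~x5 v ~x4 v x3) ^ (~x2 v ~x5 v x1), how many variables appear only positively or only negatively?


A pure literal appears in only one polarity across all clauses.
Pure literals: x3 (positive only), x4 (negative only), x5 (negative only).
Count = 3.

3


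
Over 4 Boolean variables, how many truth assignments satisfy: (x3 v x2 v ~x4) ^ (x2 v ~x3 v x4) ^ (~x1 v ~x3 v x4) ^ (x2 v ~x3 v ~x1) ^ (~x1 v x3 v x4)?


Enumerate all 16 truth assignments over 4 variables.
Test each against every clause.
Satisfying assignments found: 8.

8


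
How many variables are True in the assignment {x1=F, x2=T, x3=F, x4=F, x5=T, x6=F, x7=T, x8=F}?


The weight is the number of variables assigned True.
True variables: x2, x5, x7.
Weight = 3.

3


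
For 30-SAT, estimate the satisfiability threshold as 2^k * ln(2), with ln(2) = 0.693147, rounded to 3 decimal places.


Using the asymptotic formula: threshold ~ 2^k * ln(2).
2^30 = 1073741824.
1073741824 * 0.693147 = 744260924.08.

744260924.08


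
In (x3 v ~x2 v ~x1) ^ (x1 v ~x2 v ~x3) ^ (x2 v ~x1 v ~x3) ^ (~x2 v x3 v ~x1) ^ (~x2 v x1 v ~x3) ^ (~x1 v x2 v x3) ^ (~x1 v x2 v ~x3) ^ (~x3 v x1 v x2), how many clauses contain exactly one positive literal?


A definite clause has exactly one positive literal.
Clause 1: 1 positive -> definite
Clause 2: 1 positive -> definite
Clause 3: 1 positive -> definite
Clause 4: 1 positive -> definite
Clause 5: 1 positive -> definite
Clause 6: 2 positive -> not definite
Clause 7: 1 positive -> definite
Clause 8: 2 positive -> not definite
Definite clause count = 6.

6


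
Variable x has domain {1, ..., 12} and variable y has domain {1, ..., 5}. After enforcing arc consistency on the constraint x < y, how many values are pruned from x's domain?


For the constraint x < y, x needs a supporting value in y's domain.
x can be at most 4 (one less than y's maximum).
Valid x values from domain: 4 out of 12.
Pruned = 12 - 4 = 8.

8


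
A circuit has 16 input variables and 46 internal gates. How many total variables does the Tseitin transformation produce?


The Tseitin transformation introduces one auxiliary variable per gate.
Total variables = inputs + gates = 16 + 46 = 62.

62


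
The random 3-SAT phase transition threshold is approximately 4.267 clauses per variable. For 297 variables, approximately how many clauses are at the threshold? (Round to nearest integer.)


The 3-SAT phase transition occurs at approximately 4.267 clauses per variable.
m = 4.267 * 297 = 1267.299.
Rounded to nearest integer: 1267.

1267


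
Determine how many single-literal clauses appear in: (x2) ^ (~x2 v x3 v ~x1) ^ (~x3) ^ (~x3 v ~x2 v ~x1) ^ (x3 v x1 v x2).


A unit clause contains exactly one literal.
Unit clauses found: (x2), (~x3).
Count = 2.

2


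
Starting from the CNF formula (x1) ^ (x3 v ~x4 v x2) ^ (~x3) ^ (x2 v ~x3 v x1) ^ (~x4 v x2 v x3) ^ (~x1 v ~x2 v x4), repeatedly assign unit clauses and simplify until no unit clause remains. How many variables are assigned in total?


Unit propagation repeatedly assigns the literal in any unit clause, then simplifies.
Assignments in order: x1 = T, x3 = F.
No further unit clauses remain.
Total variables assigned = 2.

2


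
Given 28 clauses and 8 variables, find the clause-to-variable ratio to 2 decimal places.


Clause-to-variable ratio = clauses / variables.
28 / 8 = 3.5.

3.5


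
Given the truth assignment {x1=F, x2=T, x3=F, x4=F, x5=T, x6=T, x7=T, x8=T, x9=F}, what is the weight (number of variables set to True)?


The weight is the number of variables assigned True.
True variables: x2, x5, x6, x7, x8.
Weight = 5.

5


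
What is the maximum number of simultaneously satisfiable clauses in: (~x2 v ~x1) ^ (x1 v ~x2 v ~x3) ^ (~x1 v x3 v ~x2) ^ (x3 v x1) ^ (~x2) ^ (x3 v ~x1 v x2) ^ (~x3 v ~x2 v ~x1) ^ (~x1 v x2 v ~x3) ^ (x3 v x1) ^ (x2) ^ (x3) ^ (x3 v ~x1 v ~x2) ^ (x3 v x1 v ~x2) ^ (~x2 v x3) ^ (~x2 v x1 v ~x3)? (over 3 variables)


Enumerate all 8 truth assignments.
For each, count how many of the 15 clauses are satisfied.
The formula is not fully satisfiable, so the maximum is below 15.
Maximum simultaneously satisfiable clauses = 14.

14


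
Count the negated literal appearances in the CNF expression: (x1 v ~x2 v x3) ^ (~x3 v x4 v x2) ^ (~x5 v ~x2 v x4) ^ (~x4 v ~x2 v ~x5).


Scan each clause for negated literals.
Clause 1: 1 negative; Clause 2: 1 negative; Clause 3: 2 negative; Clause 4: 3 negative.
Total negative literal occurrences = 7.

7


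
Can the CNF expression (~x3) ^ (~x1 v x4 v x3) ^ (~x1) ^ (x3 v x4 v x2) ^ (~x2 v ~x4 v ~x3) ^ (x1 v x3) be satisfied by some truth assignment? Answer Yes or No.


Check all 16 possible truth assignments.
Number of satisfying assignments found: 0.
The formula is unsatisfiable.

No


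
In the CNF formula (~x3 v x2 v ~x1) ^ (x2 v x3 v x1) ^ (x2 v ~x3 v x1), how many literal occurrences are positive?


Scan each clause for unnegated literals.
Clause 1: 1 positive; Clause 2: 3 positive; Clause 3: 2 positive.
Total positive literal occurrences = 6.

6


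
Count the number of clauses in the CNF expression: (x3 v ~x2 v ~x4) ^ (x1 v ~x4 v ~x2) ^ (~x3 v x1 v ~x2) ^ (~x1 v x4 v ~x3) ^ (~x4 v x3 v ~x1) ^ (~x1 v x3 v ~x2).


Each group enclosed in parentheses joined by ^ is one clause.
Counting the conjuncts: 6 clauses.

6


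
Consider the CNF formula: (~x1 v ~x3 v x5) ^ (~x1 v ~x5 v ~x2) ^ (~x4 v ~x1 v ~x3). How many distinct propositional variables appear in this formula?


Identify each distinct variable in the formula.
Variables found: x1, x2, x3, x4, x5.
Total distinct variables = 5.

5


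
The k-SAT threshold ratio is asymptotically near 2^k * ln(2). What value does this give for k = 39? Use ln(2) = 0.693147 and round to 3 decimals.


Using the asymptotic formula: threshold ~ 2^k * ln(2).
2^39 = 549755813888.
549755813888 * 0.693147 = 381061593129.026.

381061593129.026


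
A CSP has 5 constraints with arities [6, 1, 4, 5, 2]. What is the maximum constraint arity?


The arities are: 6, 1, 4, 5, 2.
Scan for the maximum value.
Maximum arity = 6.

6


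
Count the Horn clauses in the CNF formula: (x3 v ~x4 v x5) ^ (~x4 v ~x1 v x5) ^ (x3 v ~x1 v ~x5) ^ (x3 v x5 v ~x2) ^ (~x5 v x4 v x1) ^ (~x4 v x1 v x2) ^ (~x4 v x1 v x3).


A Horn clause has at most one positive literal.
Clause 1: 2 positive lit(s) -> not Horn
Clause 2: 1 positive lit(s) -> Horn
Clause 3: 1 positive lit(s) -> Horn
Clause 4: 2 positive lit(s) -> not Horn
Clause 5: 2 positive lit(s) -> not Horn
Clause 6: 2 positive lit(s) -> not Horn
Clause 7: 2 positive lit(s) -> not Horn
Total Horn clauses = 2.

2


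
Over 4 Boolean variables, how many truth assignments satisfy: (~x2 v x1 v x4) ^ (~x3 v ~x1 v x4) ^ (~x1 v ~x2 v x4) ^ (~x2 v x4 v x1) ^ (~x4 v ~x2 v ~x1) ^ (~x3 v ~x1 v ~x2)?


Enumerate all 16 truth assignments over 4 variables.
Test each against every clause.
Satisfying assignments found: 9.

9


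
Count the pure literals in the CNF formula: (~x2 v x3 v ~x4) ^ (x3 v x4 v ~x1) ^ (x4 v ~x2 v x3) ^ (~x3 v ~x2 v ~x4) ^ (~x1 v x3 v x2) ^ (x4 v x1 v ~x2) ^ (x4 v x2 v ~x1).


A pure literal appears in only one polarity across all clauses.
No pure literals found.
Count = 0.

0
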